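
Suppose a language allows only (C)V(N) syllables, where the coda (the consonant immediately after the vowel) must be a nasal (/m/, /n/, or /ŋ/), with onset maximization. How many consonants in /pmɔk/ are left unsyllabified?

The consonants /p/, /k/ cannot be parsed into a legal (C)V(N) syllable (only a nasal (/m/, /n/, or /ŋ/) is licensed in coda position; onsets are limited to one consonant).

2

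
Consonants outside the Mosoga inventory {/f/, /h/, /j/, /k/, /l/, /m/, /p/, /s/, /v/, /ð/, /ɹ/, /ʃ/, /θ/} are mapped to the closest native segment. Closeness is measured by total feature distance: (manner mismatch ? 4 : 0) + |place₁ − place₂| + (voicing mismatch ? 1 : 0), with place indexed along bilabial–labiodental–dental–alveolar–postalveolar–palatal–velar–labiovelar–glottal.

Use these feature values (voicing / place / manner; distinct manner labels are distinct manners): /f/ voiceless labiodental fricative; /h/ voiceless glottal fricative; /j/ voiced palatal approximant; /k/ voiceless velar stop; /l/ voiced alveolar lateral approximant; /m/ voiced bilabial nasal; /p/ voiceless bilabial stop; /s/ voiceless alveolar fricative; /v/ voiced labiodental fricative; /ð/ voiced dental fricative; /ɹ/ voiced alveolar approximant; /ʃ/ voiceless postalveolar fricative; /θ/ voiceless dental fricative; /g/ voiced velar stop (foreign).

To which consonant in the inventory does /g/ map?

k

/k/ is closest: same manner (stop), place distance 0 (velar→velar), voicing differs (+1); total 1. Next closest is /j/ at distance 5.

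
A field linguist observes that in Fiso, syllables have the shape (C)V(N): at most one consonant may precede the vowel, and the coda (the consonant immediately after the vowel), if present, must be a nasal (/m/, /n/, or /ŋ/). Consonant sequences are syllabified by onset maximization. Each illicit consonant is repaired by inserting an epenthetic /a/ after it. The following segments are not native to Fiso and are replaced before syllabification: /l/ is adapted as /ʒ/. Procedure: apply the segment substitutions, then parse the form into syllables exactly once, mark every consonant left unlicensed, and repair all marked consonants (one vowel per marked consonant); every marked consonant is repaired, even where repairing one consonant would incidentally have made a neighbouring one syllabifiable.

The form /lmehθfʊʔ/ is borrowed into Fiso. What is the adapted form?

Substitution: /l/ → /ʒ/, giving /ʒmehθfʊʔ/.
The consonants /ʒ/, /h/, /θ/, /ʔ/ cannot be parsed into a legal (C)V(N) syllable (only a nasal (/m/, /n/, or /ŋ/) is licensed in coda position; onsets are limited to one consonant).
Inserting the epenthetic vowel yields /ʒ/ → /ʒa/, /h/ → /ha/, /θ/ → /θa/, /ʔ/ → /ʔa/.

ʒamehaθafʊʔa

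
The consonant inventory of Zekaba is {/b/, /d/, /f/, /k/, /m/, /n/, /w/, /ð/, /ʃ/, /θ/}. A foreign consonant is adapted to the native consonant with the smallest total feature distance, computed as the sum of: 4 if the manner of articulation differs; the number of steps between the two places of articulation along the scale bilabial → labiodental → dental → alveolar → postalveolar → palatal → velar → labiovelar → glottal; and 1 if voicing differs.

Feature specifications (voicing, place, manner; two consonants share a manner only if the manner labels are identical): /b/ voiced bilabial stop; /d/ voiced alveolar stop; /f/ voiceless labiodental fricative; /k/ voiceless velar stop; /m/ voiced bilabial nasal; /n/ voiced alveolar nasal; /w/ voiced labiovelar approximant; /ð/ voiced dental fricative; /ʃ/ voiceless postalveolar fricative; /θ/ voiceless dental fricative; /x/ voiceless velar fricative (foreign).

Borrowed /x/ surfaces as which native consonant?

/ʃ/ is closest: same manner (fricative), place distance 2 (velar→postalveolar), same voicing; total 2. Next closest is /k/ at distance 4.

ʃ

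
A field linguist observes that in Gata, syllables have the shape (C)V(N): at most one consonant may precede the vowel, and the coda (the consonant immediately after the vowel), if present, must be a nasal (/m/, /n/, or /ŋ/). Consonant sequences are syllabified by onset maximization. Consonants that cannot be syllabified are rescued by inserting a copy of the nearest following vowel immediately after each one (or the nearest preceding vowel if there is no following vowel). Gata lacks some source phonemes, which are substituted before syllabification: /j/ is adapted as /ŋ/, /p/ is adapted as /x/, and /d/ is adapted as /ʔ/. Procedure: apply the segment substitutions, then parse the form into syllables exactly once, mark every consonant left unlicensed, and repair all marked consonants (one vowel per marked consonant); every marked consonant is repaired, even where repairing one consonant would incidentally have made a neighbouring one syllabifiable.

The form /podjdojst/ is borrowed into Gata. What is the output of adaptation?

Substitution: /p/ → /x/, /d/ → /ʔ/, /j/ → /ŋ/, giving /xoʔŋʔoŋst/.
Under (C)V(N), the unsyllabifiable consonants are /ʔ/, /ŋ/, /s/, /t/ (only a nasal (/m/, /n/, or /ŋ/) is licensed in coda position; onsets are limited to one consonant).
Each unlicensed consonant becomes the onset of a new syllable: /ʔ/ → /ʔo/, /ŋ/ → /ŋo/, /s/ → /so/, /t/ → /to/.

xoʔoŋoʔoŋsoto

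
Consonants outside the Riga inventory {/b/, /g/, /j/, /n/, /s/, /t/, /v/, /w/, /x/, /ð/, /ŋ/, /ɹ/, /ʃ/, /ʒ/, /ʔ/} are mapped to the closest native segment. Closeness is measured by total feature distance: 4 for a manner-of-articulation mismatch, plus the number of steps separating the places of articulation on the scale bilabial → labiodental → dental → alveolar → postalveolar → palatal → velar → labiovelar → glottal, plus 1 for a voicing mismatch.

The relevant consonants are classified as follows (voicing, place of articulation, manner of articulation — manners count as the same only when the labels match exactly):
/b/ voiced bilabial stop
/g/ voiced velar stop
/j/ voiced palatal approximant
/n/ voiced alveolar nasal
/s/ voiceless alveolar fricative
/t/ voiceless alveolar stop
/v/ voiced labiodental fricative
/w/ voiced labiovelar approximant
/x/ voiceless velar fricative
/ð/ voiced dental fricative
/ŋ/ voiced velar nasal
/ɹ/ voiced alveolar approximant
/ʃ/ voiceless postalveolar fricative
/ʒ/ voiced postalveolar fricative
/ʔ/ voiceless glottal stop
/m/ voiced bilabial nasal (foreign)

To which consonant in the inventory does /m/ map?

n

/n/ is closest: same manner (nasal), place distance 3 (bilabial→alveolar), same voicing; total 3. Next closest is /b/ at distance 4.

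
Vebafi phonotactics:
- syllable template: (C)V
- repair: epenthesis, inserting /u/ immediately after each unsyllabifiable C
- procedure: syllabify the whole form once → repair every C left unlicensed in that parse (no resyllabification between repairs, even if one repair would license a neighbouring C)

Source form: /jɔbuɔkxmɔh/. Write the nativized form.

jɔbuɔkuxumɔhu

The consonants /k/, /x/, /h/ cannot be parsed into a legal (C)V syllable (no codas are permitted; onsets are limited to one consonant).
Each unlicensed consonant becomes the onset of a new syllable: /k/ → /ku/, /x/ → /xu/, /h/ → /hu/.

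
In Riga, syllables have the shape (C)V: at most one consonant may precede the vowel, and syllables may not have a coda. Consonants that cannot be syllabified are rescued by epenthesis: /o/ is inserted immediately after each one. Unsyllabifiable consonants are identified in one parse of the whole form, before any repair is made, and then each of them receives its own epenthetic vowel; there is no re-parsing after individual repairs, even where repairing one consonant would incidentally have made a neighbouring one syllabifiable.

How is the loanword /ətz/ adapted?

Under (C)V, the unsyllabifiable consonants are /t/, /z/ (no codas are permitted; onsets are limited to one consonant).
Inserting the epenthetic vowel yields /t/ → /to/, /z/ → /zo/.

ətozo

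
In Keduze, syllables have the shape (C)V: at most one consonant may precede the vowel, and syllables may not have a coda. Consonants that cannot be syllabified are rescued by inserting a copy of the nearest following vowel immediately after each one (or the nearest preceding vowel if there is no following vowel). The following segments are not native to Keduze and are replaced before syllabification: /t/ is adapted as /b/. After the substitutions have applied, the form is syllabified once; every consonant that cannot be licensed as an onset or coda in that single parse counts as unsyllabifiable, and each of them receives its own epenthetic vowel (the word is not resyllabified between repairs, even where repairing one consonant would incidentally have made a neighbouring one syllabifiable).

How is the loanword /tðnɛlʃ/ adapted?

bɛðɛnɛlɛʃɛ

Substitution: /t/ → /b/, giving /bðnɛlʃ/.
The consonants /b/, /ð/, /l/, /ʃ/ cannot be parsed into a legal (C)V syllable (no codas are permitted; onsets are limited to one consonant).
Each unlicensed consonant becomes the onset of a new syllable: /b/ → /bɛ/, /ð/ → /ðɛ/, /l/ → /lɛ/, /ʃ/ → /ʃɛ/.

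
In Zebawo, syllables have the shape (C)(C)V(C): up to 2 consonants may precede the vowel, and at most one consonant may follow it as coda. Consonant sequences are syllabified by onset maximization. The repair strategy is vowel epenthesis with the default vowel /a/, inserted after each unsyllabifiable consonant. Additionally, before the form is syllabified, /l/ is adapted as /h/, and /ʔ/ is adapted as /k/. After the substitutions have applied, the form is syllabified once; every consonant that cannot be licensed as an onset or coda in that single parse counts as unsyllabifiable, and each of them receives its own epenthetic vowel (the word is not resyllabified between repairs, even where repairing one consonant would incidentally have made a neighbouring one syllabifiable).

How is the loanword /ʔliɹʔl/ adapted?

khiɹkaha

Substitution: /ʔ/ → /k/, /l/ → /h/, giving /khiɹkh/.
Syllabifying with onset maximization leaves /k/, /h/ stranded (at most one coda consonant is licensed; onsets may contain at most 2 consonants).
Epenthesis after each stranded consonant: /k/ → /ka/, /h/ → /ha/.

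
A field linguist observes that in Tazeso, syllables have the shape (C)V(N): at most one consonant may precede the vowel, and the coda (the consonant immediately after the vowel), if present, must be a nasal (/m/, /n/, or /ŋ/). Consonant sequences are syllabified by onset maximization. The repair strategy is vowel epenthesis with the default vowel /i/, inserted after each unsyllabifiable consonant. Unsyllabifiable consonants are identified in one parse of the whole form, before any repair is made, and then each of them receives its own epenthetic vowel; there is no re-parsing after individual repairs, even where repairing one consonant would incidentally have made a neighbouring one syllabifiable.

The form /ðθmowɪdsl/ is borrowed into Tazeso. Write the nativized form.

The consonants /ð/, /θ/, /d/, /s/, /l/ cannot be parsed into a legal (C)V(N) syllable (only a nasal (/m/, /n/, or /ŋ/) is licensed in coda position; onsets are limited to one consonant).
Epenthesis after each stranded consonant: /ð/ → /ði/, /θ/ → /θi/, /d/ → /di/, /s/ → /si/, /l/ → /li/.

ðiθimowɪdisili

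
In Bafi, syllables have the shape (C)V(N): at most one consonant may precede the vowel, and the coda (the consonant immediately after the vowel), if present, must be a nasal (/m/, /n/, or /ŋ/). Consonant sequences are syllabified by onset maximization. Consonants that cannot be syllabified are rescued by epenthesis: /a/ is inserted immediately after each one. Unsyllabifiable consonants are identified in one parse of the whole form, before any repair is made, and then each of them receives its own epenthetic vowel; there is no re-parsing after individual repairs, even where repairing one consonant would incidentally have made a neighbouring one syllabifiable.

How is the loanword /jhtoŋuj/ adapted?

jahatoŋuja

Syllabifying with onset maximization leaves /j/, /h/, /j/ stranded (only a nasal (/m/, /n/, or /ŋ/) is licensed in coda position; onsets are limited to one consonant).
Each unlicensed consonant becomes the onset of a new syllable: /j/ → /ja/, /h/ → /ha/, /j/ → /ja/.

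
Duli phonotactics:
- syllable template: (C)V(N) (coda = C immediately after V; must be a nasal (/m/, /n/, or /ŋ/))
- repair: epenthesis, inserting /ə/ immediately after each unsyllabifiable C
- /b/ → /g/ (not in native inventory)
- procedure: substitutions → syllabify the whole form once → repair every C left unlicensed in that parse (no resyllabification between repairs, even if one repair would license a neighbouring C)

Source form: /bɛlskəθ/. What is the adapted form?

gɛləsəkəθə

Substitution: /b/ → /g/, giving /gɛlskəθ/.
Syllabifying with onset maximization leaves /l/, /s/, /θ/ stranded (only a nasal (/m/, /n/, or /ŋ/) is licensed in coda position; onsets are limited to one consonant).
Inserting the epenthetic vowel yields /l/ → /lə/, /s/ → /sə/, /θ/ → /θə/.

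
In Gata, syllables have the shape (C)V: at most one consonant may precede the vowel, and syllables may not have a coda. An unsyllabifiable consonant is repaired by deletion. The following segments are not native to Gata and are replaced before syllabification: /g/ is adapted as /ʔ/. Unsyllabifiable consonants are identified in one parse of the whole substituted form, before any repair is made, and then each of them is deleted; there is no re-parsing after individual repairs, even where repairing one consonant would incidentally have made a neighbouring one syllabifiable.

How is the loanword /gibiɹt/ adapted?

ʔibi

Substitution: /g/ → /ʔ/, giving /ʔibiɹt/.
The consonants /ɹ/, /t/ cannot be parsed into a legal (C)V syllable (no codas are permitted; onsets are limited to one consonant).
Deleting the stranded consonants removes /ɹ/, /t/.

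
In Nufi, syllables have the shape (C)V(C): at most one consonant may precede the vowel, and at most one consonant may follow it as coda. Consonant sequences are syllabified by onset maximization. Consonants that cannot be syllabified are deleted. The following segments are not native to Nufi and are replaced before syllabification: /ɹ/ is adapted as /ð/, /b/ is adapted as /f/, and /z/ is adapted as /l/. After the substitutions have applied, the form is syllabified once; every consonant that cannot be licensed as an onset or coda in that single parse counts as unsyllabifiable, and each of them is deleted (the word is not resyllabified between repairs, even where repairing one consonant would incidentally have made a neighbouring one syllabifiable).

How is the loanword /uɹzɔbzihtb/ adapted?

uðlɔflih

Substitution: /ɹ/ → /ð/, /z/ → /l/, /b/ → /f/, giving /uðlɔflihtf/.
Syllabifying with onset maximization leaves /t/, /f/ stranded (at most one coda consonant is licensed; onsets are limited to one consonant).
Deletion applies to /t/, /f/.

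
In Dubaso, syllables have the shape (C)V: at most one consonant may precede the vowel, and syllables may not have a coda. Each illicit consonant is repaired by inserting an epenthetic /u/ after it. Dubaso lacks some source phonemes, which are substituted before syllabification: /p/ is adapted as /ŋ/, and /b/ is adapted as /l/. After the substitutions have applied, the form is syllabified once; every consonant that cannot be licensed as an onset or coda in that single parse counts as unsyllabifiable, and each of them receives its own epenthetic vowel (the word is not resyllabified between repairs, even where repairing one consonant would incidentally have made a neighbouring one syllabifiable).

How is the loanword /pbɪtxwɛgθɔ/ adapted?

Substitution: /p/ → /ŋ/, /b/ → /l/, giving /ŋlɪtxwɛgθɔ/.
Under (C)V, the unsyllabifiable consonants are /ŋ/, /t/, /x/, /g/ (no codas are permitted; onsets are limited to one consonant).
Epenthesis after each stranded consonant: /ŋ/ → /ŋu/, /t/ → /tu/, /x/ → /xu/, /g/ → /gu/.

ŋulɪtuxuwɛguθɔ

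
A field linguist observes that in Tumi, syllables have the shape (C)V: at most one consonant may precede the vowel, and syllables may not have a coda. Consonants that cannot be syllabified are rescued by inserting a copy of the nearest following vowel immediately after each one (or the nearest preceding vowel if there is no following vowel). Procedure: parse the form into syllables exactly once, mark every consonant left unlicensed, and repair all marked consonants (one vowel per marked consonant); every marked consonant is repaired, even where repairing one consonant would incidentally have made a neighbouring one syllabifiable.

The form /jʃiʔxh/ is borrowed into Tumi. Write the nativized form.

Under (C)V, the unsyllabifiable consonants are /j/, /ʔ/, /x/, /h/ (no codas are permitted; onsets are limited to one consonant).
Each unlicensed consonant becomes the onset of a new syllable: /j/ → /ji/, /ʔ/ → /ʔi/, /x/ → /xi/, /h/ → /hi/.

jiʃiʔixihi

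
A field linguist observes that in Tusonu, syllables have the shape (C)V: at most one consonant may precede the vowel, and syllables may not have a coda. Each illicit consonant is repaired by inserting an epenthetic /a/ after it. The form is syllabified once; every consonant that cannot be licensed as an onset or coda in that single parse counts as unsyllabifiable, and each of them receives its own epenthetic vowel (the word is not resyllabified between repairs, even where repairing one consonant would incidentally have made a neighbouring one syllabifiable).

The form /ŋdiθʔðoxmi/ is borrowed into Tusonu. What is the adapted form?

Syllabifying with onset maximization leaves /ŋ/, /θ/, /ʔ/, /x/ stranded (no codas are permitted; onsets are limited to one consonant).
Epenthesis after each stranded consonant: /ŋ/ → /ŋa/, /θ/ → /θa/, /ʔ/ → /ʔa/, /x/ → /xa/.

ŋadiθaʔaðoxami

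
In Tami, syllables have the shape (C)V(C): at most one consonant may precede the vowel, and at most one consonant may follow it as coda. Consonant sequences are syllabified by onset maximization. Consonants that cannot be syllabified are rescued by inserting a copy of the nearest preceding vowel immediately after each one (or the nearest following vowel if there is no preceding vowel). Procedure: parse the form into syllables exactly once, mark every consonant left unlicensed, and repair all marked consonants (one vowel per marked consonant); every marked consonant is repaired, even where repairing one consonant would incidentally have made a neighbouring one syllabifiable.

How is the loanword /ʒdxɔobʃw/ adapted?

ʒɔdɔxɔobʃowo

Under (C)V(C), the unsyllabifiable consonants are /ʒ/, /d/, /ʃ/, /w/ (at most one coda consonant is licensed; onsets are limited to one consonant).
Epenthesis after each stranded consonant: /ʒ/ → /ʒɔ/, /d/ → /dɔ/, /ʃ/ → /ʃo/, /w/ → /wo/.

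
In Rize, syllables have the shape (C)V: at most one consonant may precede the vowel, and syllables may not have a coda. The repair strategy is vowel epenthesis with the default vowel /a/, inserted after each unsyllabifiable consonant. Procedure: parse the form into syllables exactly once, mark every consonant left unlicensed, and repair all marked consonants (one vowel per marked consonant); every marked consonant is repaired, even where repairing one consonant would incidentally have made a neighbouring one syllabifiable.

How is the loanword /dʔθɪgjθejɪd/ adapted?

daʔaθɪgajaθejɪda

Syllabifying with onset maximization leaves /d/, /ʔ/, /g/, /j/, /d/ stranded (no codas are permitted; onsets are limited to one consonant).
Epenthesis after each stranded consonant: /d/ → /da/, /ʔ/ → /ʔa/, /g/ → /ga/, /j/ → /ja/, /d/ → /da/.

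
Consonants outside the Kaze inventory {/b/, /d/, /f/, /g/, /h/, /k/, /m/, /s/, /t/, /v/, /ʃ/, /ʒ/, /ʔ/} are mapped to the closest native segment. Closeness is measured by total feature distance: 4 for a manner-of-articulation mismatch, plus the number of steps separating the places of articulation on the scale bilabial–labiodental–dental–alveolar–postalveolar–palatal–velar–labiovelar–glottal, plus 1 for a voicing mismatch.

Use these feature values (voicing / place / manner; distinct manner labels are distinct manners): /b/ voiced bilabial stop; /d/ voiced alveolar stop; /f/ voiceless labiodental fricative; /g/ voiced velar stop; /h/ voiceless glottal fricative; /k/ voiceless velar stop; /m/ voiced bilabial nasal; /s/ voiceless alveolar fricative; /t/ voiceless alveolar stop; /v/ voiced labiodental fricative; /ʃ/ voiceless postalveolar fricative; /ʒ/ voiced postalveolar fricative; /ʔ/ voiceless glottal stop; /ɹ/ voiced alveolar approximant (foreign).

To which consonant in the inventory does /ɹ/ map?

d

/d/ is closest: manner differs (approximant→stop, +4), place distance 0 (alveolar→alveolar), same voicing; total 4. Next closest is /s/ at distance 5.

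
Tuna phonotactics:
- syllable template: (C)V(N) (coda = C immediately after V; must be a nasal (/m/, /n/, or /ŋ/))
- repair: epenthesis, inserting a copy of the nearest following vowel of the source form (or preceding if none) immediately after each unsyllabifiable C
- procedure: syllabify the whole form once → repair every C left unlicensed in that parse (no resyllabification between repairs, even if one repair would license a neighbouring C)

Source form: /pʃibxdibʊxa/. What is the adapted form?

piʃibixidibʊxa

Under (C)V(N), the unsyllabifiable consonants are /p/, /b/, /x/ (only a nasal (/m/, /n/, or /ŋ/) is licensed in coda position; onsets are limited to one consonant).
Inserting the epenthetic vowel yields /p/ → /pi/, /b/ → /bi/, /x/ → /xi/.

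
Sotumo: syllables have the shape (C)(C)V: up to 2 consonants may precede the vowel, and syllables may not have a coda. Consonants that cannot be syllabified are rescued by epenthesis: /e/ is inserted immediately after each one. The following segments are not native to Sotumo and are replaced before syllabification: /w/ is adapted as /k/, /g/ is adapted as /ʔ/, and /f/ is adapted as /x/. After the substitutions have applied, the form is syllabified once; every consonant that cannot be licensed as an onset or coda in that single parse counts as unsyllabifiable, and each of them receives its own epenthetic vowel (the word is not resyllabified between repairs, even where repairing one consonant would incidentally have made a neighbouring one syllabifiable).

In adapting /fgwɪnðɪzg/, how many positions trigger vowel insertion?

3

After substitution the input is /xʔkɪnðɪzʔ/.
The unsyllabifiable consonants are /x/, /z/, /ʔ/; each receives one epenthetic vowel.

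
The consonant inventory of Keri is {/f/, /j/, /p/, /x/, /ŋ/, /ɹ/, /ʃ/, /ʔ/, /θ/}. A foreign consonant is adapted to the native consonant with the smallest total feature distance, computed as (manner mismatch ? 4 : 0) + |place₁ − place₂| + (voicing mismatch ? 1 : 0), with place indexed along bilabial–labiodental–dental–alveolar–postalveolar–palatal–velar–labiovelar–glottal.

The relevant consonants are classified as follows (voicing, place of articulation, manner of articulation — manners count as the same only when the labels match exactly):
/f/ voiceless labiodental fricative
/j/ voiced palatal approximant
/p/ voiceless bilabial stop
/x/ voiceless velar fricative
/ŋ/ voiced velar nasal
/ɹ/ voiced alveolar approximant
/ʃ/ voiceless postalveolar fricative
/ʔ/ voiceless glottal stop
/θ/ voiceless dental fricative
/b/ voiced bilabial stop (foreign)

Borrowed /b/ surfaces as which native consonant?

p

/p/ is closest: same manner (stop), place distance 0 (bilabial→bilabial), voicing differs (+1); total 1. Next closest is /f/ at distance 6.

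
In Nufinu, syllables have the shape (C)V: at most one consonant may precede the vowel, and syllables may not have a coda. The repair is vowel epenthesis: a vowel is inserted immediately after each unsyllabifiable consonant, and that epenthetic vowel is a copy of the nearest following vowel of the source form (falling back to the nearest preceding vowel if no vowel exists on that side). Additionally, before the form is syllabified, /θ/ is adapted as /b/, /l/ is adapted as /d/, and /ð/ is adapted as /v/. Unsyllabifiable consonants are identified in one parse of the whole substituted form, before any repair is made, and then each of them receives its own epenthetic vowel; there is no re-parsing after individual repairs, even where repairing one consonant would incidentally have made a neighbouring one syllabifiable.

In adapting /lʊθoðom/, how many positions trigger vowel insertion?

1

After substitution the input is /dʊbovom/.
The unsyllabifiable consonants are /m/; each receives one epenthetic vowel.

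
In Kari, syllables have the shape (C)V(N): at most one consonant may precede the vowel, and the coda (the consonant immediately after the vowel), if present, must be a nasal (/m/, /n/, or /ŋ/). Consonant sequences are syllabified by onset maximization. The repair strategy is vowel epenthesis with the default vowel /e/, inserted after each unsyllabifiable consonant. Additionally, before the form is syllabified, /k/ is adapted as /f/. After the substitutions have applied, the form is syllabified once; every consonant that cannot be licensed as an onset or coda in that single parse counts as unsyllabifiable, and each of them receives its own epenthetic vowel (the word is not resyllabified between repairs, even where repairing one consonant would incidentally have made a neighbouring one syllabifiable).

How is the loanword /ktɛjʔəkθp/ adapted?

fetɛjeʔəfeθepe

Substitution: /k/ → /f/, giving /ftɛjʔəfθp/.
Under (C)V(N), the unsyllabifiable consonants are /f/, /j/, /f/, /θ/, /p/ (only a nasal (/m/, /n/, or /ŋ/) is licensed in coda position; onsets are limited to one consonant).
Inserting the epenthetic vowel yields /f/ → /fe/, /j/ → /je/, /f/ → /fe/, /θ/ → /θe/, /p/ → /pe/.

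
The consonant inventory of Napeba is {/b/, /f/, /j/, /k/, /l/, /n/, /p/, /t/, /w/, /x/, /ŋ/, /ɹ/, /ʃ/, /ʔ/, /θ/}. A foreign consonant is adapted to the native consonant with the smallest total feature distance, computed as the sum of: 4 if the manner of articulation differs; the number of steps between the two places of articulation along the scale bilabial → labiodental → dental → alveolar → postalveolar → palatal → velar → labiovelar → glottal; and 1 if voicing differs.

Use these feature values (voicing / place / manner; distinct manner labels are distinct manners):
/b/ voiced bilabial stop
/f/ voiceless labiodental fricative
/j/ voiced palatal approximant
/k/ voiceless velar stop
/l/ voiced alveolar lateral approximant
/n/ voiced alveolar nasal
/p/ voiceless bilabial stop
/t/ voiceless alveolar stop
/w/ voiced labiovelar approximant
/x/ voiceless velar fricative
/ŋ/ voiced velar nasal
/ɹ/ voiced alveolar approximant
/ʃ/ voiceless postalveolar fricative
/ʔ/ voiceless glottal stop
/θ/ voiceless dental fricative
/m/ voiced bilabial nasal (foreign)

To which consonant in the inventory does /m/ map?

n

/n/ is closest: same manner (nasal), place distance 3 (bilabial→alveolar), same voicing; total 3. Next closest is /b/ at distance 4.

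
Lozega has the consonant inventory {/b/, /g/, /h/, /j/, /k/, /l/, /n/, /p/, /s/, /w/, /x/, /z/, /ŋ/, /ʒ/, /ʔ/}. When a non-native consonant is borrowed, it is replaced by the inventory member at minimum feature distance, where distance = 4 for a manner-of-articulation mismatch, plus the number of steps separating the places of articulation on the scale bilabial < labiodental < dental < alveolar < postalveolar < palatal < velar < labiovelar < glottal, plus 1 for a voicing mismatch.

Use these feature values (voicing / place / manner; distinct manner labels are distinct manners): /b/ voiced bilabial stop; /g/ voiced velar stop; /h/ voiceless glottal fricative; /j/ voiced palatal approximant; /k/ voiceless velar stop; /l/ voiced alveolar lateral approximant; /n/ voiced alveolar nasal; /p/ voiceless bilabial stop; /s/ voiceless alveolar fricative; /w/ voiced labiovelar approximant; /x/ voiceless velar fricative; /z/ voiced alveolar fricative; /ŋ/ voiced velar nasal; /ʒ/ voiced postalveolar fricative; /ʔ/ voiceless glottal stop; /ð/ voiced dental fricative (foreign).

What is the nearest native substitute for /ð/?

z

/z/ is closest: same manner (fricative), place distance 1 (dental→alveolar), same voicing; total 1. Next closest is /s/ at distance 2.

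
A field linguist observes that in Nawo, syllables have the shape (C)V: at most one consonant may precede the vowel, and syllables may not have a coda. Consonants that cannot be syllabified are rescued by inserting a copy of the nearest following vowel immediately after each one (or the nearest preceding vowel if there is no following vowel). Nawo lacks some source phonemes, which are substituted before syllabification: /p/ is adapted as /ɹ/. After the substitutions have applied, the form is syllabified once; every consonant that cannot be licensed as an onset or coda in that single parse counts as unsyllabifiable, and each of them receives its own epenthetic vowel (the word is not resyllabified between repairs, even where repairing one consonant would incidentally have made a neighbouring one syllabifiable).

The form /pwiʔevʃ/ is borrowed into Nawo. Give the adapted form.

Substitution: /p/ → /ɹ/, giving /ɹwiʔevʃ/.
Syllabifying with onset maximization leaves /ɹ/, /v/, /ʃ/ stranded (no codas are permitted; onsets are limited to one consonant).
Each unlicensed consonant becomes the onset of a new syllable: /ɹ/ → /ɹi/, /v/ → /ve/, /ʃ/ → /ʃe/.

ɹiwiʔeveʃe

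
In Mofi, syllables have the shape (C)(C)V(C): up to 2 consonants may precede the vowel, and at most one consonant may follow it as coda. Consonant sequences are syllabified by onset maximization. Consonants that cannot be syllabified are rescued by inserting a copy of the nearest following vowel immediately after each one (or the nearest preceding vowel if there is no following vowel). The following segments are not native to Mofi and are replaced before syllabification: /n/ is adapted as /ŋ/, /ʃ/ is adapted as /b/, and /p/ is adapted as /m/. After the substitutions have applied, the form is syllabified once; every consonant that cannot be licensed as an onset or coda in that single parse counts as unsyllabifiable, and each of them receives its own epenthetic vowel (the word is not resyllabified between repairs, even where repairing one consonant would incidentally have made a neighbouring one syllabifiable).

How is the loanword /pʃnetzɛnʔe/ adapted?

Substitution: /p/ → /m/, /ʃ/ → /b/, /n/ → /ŋ/, giving /mbŋetzɛŋʔe/.
The consonants /m/ cannot be parsed into a legal (C)(C)V(C) syllable (at most one coda consonant is licensed; onsets may contain at most 2 consonants).
Each unlicensed consonant becomes the onset of a new syllable: /m/ → /me/.

mebŋetzɛŋʔe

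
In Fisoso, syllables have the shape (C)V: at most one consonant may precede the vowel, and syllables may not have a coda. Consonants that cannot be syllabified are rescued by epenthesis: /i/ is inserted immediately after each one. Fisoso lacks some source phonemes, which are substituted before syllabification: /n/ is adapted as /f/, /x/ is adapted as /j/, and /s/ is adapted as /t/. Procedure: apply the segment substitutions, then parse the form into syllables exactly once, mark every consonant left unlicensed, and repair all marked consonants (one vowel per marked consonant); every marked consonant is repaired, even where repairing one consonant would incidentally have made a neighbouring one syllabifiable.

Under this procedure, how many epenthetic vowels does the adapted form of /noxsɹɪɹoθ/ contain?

After substitution the input is /fojtɹɪɹoθ/.
The unsyllabifiable consonants are /j/, /t/, /θ/; each receives one epenthetic vowel.

3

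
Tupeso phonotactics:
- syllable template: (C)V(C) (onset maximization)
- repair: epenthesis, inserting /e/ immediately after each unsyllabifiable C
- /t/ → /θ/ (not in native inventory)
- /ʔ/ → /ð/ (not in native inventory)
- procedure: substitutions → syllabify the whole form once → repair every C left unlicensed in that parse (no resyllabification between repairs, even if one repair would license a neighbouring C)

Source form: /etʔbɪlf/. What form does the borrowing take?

eθðebɪlfe

Substitution: /t/ → /θ/, /ʔ/ → /ð/, giving /eθðbɪlf/.
The consonants /ð/, /f/ cannot be parsed into a legal (C)V(C) syllable (at most one coda consonant is licensed; onsets are limited to one consonant).
Epenthesis after each stranded consonant: /ð/ → /ðe/, /f/ → /fe/.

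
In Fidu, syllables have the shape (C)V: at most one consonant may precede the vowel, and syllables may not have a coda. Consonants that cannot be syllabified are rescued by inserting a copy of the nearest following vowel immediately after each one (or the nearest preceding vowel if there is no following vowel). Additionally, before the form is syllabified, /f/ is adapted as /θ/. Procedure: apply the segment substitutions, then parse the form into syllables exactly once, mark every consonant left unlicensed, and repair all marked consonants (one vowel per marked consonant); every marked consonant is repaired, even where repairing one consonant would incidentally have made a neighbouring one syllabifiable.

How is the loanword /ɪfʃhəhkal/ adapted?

Substitution: /f/ → /θ/, giving /ɪθʃhəhkal/.
The consonants /θ/, /ʃ/, /h/, /l/ cannot be parsed into a legal (C)V syllable (no codas are permitted; onsets are limited to one consonant).
Each unlicensed consonant becomes the onset of a new syllable: /θ/ → /θə/, /ʃ/ → /ʃə/, /h/ → /ha/, /l/ → /la/.

ɪθəʃəhəhakala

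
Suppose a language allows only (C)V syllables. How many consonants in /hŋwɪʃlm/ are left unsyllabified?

5

Syllabifying with onset maximization leaves /h/, /ŋ/, /ʃ/, /l/, /m/ stranded (no codas are permitted; onsets are limited to one consonant).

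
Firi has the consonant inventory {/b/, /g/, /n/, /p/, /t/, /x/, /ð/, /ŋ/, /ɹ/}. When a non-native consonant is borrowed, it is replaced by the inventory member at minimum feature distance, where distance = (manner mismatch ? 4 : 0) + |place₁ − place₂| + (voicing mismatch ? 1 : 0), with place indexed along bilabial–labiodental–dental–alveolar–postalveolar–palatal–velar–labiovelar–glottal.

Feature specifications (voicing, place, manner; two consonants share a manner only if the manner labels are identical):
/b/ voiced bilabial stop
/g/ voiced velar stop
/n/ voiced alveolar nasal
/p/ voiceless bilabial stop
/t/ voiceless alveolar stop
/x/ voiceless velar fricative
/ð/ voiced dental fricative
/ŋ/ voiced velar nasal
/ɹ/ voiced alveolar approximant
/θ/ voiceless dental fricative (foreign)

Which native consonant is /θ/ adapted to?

ð

/ð/ is closest: same manner (fricative), place distance 0 (dental→dental), voicing differs (+1); total 1. Next closest is /x/ at distance 4.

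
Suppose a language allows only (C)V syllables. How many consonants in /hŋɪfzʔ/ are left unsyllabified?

4

The consonants /h/, /f/, /z/, /ʔ/ cannot be parsed into a legal (C)V syllable (no codas are permitted; onsets are limited to one consonant).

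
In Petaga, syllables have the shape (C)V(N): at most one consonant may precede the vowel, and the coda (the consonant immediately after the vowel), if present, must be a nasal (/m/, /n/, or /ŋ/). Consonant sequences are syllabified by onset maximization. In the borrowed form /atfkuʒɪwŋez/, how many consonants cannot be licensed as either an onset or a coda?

Syllabifying with onset maximization leaves /t/, /f/, /w/, /z/ stranded (only a nasal (/m/, /n/, or /ŋ/) is licensed in coda position; onsets are limited to one consonant).

4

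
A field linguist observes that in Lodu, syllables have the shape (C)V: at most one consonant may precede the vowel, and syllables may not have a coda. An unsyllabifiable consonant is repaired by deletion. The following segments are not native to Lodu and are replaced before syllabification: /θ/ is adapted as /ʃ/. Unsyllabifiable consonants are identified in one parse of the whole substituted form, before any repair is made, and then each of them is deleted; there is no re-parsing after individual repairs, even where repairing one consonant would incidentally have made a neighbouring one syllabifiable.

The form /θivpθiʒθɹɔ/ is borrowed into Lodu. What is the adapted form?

Substitution: /θ/ → /ʃ/, giving /ʃivpʃiʒʃɹɔ/.
Syllabifying with onset maximization leaves /v/, /p/, /ʒ/, /ʃ/ stranded (no codas are permitted; onsets are limited to one consonant).
Each unlicensed consonant is deleted: /v/, /p/, /ʒ/, /ʃ/.

ʃiʃiɹɔ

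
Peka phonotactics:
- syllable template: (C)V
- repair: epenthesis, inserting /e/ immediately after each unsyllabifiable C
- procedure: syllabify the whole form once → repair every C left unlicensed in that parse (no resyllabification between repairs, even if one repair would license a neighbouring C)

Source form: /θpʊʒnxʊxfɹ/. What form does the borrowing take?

θepʊʒenexʊxefeɹe

The consonants /θ/, /ʒ/, /n/, /x/, /f/, /ɹ/ cannot be parsed into a legal (C)V syllable (no codas are permitted; onsets are limited to one consonant).
Each unlicensed consonant becomes the onset of a new syllable: /θ/ → /θe/, /ʒ/ → /ʒe/, /n/ → /ne/, /x/ → /xe/, /f/ → /fe/, /ɹ/ → /ɹe/.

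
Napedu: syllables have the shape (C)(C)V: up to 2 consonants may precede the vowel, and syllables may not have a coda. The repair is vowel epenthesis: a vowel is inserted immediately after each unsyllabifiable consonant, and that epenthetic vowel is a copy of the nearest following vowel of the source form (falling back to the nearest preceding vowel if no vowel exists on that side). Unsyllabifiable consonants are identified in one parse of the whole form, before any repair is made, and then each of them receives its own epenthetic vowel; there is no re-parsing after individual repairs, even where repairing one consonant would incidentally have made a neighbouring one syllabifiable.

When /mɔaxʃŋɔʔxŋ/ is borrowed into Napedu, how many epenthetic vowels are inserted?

4

The unsyllabifiable consonants are /x/, /ʔ/, /x/, /ŋ/; each receives one epenthetic vowel.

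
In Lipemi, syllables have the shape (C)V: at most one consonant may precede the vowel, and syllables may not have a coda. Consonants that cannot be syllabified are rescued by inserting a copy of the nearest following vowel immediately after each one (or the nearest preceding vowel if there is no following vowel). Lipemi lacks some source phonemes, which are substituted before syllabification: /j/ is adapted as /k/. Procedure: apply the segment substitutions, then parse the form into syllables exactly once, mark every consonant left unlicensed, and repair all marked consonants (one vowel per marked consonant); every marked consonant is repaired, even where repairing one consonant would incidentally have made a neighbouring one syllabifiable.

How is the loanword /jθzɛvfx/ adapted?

Substitution: /j/ → /k/, giving /kθzɛvfx/.
Syllabifying with onset maximization leaves /k/, /θ/, /v/, /f/, /x/ stranded (no codas are permitted; onsets are limited to one consonant).
Inserting the epenthetic vowel yields /k/ → /kɛ/, /θ/ → /θɛ/, /v/ → /vɛ/, /f/ → /fɛ/, /x/ → /xɛ/.

kɛθɛzɛvɛfɛxɛ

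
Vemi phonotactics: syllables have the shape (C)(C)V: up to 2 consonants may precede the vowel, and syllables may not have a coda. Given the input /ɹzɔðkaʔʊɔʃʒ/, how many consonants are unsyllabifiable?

Syllabifying with onset maximization leaves /ʃ/, /ʒ/ stranded (no codas are permitted; onsets may contain at most 2 consonants).

2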